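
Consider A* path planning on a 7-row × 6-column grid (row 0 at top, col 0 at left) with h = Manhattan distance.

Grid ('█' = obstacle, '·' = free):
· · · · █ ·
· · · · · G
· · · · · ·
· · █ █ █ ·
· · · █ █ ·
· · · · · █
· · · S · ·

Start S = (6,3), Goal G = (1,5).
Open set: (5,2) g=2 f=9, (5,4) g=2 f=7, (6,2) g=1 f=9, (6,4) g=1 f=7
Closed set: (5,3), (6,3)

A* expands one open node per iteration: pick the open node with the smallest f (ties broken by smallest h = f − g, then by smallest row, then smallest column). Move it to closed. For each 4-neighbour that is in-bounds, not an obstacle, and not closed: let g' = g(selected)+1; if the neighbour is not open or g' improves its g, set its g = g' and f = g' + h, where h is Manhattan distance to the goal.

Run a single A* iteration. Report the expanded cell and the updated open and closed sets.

expanded=(5,4); open=[(5,2) g=2 f=9, (6,2) g=1 f=9, (6,4) g=1 f=7]; closed=[(5,3), (5,4), (6,3)]

step 1: expand (5,4) (f=7, h=5) → closed; open now [(5,2) g=2 f=9, (6,2) g=1 f=9, (6,4) g=1 f=7]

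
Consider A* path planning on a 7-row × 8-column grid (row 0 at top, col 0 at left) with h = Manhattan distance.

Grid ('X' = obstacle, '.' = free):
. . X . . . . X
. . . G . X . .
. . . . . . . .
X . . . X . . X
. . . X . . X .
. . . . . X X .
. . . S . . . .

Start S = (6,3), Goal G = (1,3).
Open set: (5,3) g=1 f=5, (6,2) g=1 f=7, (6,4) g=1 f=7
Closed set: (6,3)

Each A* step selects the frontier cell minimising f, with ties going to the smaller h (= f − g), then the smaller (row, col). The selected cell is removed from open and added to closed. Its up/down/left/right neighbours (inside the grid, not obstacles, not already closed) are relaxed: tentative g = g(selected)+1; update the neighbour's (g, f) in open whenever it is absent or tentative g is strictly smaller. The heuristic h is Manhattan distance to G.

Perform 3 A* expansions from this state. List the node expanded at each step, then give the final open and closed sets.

step 1: expand (5,3) (f=5, h=4) → closed; open now [(5,2) g=2 f=7, (5,4) g=2 f=7, (6,2) g=1 f=7, (6,4) g=1 f=7]
step 2: expand (5,2) (f=7, h=5) → closed; open now [(4,2) g=3 f=7, (5,1) g=3 f=9, (5,4) g=2 f=7, (6,2) g=1 f=7, (6,4) g=1 f=7]
step 3: expand (4,2) (f=7, h=4) → closed; open now [(3,2) g=4 f=7, (4,1) g=4 f=9, (5,1) g=3 f=9, (5,4) g=2 f=7, (6,2) g=1 f=7, (6,4) g=1 f=7]

order=[(5,3) → (5,2) → (4,2)]; open=[(3,2) g=4 f=7, (4,1) g=4 f=9, (5,1) g=3 f=9, (5,4) g=2 f=7, (6,2) g=1 f=7, (6,4) g=1 f=7]; closed=[(4,2), (5,2), (5,3), (6,3)]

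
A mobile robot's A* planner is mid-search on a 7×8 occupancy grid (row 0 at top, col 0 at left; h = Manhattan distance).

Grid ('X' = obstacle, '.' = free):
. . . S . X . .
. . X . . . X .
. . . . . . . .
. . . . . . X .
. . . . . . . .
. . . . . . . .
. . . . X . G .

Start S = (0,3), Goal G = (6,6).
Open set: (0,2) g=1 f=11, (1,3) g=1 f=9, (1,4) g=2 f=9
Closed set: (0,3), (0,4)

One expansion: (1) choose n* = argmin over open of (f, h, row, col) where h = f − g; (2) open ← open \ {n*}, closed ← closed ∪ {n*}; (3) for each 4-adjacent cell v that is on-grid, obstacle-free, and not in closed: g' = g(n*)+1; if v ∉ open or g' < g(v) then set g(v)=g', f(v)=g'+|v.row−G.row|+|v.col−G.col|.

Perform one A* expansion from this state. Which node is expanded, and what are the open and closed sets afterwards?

expanded=(1,4); open=[(0,2) g=1 f=11, (1,3) g=1 f=9, (1,5) g=3 f=9, (2,4) g=3 f=9]; closed=[(0,3), (0,4), (1,4)]

step 1: expand (1,4) (f=9, h=7) → closed; open now [(0,2) g=1 f=11, (1,3) g=1 f=9, (1,5) g=3 f=9, (2,4) g=3 f=9]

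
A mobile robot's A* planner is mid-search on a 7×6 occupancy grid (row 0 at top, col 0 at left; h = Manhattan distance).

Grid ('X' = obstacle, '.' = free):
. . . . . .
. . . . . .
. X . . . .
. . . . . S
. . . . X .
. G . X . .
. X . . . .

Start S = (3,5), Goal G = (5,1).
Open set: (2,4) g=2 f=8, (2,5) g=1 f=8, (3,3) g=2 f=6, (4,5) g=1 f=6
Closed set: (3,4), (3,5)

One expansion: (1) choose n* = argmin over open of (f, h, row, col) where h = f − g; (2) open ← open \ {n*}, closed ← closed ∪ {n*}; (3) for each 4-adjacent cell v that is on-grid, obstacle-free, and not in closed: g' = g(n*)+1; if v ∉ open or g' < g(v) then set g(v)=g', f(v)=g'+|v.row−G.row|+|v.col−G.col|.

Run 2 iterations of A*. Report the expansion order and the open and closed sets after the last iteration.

step 1: expand (3,3) (f=6, h=4) → closed; open now [(2,3) g=3 f=8, (2,4) g=2 f=8, (2,5) g=1 f=8, (3,2) g=3 f=6, (4,3) g=3 f=6, (4,5) g=1 f=6]
step 2: expand (3,2) (f=6, h=3) → closed; open now [(2,2) g=4 f=8, (2,3) g=3 f=8, (2,4) g=2 f=8, (2,5) g=1 f=8, (3,1) g=4 f=6, (4,2) g=4 f=6, (4,3) g=3 f=6, (4,5) g=1 f=6]

order=[(3,3) → (3,2)]; open=[(2,2) g=4 f=8, (2,3) g=3 f=8, (2,4) g=2 f=8, (2,5) g=1 f=8, (3,1) g=4 f=6, (4,2) g=4 f=6, (4,3) g=3 f=6, (4,5) g=1 f=6]; closed=[(3,2), (3,3), (3,4), (3,5)]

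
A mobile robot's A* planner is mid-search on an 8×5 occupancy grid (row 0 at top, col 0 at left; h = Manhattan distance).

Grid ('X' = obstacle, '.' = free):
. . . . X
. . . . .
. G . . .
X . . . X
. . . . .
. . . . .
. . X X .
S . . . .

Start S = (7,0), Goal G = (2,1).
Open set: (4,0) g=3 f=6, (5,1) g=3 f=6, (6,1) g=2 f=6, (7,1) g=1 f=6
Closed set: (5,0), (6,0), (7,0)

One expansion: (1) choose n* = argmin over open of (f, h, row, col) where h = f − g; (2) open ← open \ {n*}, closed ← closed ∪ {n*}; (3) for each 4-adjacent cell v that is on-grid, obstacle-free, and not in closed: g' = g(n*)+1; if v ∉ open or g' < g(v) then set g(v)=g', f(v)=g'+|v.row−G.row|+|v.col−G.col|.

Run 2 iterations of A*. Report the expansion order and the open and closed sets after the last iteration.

step 1: expand (4,0) (f=6, h=3) → closed; open now [(4,1) g=4 f=6, (5,1) g=3 f=6, (6,1) g=2 f=6, (7,1) g=1 f=6]
step 2: expand (4,1) (f=6, h=2) → closed; open now [(3,1) g=5 f=6, (4,2) g=5 f=8, (5,1) g=3 f=6, (6,1) g=2 f=6, (7,1) g=1 f=6]

order=[(4,0) → (4,1)]; open=[(3,1) g=5 f=6, (4,2) g=5 f=8, (5,1) g=3 f=6, (6,1) g=2 f=6, (7,1) g=1 f=6]; closed=[(4,0), (4,1), (5,0), (6,0), (7,0)]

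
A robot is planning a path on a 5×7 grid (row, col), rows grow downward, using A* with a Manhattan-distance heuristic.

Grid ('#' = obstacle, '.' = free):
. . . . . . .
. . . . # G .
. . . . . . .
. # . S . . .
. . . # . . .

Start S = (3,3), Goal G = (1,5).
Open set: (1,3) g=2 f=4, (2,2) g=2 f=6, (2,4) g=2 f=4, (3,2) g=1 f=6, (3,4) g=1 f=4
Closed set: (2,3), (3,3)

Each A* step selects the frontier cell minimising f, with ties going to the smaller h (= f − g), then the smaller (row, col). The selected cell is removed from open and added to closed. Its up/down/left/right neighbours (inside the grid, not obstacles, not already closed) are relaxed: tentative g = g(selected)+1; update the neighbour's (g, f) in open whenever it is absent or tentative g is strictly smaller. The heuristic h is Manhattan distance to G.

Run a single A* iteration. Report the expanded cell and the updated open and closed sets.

step 1: expand (1,3) (f=4, h=2) → closed; open now [(0,3) g=3 f=6, (1,2) g=3 f=6, (2,2) g=2 f=6, (2,4) g=2 f=4, (3,2) g=1 f=6, (3,4) g=1 f=4]

expanded=(1,3); open=[(0,3) g=3 f=6, (1,2) g=3 f=6, (2,2) g=2 f=6, (2,4) g=2 f=4, (3,2) g=1 f=6, (3,4) g=1 f=4]; closed=[(1,3), (2,3), (3,3)]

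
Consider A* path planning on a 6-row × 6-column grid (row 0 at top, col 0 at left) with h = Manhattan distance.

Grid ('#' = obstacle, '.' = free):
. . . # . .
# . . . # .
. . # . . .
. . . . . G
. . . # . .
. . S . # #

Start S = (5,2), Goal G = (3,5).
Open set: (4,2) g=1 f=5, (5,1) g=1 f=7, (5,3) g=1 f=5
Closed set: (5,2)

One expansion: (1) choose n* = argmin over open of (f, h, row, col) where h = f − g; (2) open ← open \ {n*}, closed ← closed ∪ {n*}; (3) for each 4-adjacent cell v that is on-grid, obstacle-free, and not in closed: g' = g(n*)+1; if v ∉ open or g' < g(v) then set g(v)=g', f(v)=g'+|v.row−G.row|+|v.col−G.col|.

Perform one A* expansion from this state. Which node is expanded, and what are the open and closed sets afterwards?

expanded=(4,2); open=[(3,2) g=2 f=5, (4,1) g=2 f=7, (5,1) g=1 f=7, (5,3) g=1 f=5]; closed=[(4,2), (5,2)]

step 1: expand (4,2) (f=5, h=4) → closed; open now [(3,2) g=2 f=5, (4,1) g=2 f=7, (5,1) g=1 f=7, (5,3) g=1 f=5]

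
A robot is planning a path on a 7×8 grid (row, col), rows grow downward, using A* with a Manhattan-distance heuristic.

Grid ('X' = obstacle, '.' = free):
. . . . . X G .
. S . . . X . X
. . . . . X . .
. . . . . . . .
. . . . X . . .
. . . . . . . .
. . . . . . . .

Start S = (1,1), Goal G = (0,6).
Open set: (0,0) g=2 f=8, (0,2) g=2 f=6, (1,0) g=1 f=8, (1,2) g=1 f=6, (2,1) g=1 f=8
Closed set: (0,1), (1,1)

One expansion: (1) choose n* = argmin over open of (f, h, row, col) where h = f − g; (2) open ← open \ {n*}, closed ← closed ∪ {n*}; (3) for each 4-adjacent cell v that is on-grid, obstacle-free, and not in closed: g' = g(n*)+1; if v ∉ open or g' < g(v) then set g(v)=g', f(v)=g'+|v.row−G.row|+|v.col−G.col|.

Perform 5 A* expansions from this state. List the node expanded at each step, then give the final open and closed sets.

order=[(0,2) → (0,3) → (0,4) → (1,2) → (1,3)]; open=[(0,0) g=2 f=8, (1,0) g=1 f=8, (1,4) g=3 f=6, (2,1) g=1 f=8, (2,2) g=2 f=8, (2,3) g=3 f=8]; closed=[(0,1), (0,2), (0,3), (0,4), (1,1), (1,2), (1,3)]

step 1: expand (0,2) (f=6, h=4) → closed; open now [(0,0) g=2 f=8, (0,3) g=3 f=6, (1,0) g=1 f=8, (1,2) g=1 f=6, (2,1) g=1 f=8]
step 2: expand (0,3) (f=6, h=3) → closed; open now [(0,0) g=2 f=8, (0,4) g=4 f=6, (1,0) g=1 f=8, (1,2) g=1 f=6, (1,3) g=4 f=8, (2,1) g=1 f=8]
step 3: expand (0,4) (f=6, h=2) → closed; open now [(0,0) g=2 f=8, (1,0) g=1 f=8, (1,2) g=1 f=6, (1,3) g=4 f=8, (1,4) g=5 f=8, (2,1) g=1 f=8]
step 4: expand (1,2) (f=6, h=5) → closed; open now [(0,0) g=2 f=8, (1,0) g=1 f=8, (1,3) g=2 f=6, (1,4) g=5 f=8, (2,1) g=1 f=8, (2,2) g=2 f=8]
step 5: expand (1,3) (f=6, h=4) → closed; open now [(0,0) g=2 f=8, (1,0) g=1 f=8, (1,4) g=3 f=6, (2,1) g=1 f=8, (2,2) g=2 f=8, (2,3) g=3 f=8]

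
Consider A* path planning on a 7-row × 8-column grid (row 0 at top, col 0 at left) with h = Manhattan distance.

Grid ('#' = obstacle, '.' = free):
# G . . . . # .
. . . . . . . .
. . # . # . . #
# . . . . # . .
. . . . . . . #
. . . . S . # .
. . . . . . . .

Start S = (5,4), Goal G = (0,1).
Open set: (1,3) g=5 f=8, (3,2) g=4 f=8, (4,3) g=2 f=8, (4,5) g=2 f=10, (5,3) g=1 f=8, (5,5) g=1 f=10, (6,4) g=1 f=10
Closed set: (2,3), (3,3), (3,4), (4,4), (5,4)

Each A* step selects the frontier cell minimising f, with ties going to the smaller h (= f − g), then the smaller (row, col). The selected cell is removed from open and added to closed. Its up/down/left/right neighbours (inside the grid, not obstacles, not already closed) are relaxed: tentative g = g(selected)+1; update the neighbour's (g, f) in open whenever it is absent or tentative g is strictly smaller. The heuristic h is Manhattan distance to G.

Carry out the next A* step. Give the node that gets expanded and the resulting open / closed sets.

expanded=(1,3); open=[(0,3) g=6 f=8, (1,2) g=6 f=8, (1,4) g=6 f=10, (3,2) g=4 f=8, (4,3) g=2 f=8, (4,5) g=2 f=10, (5,3) g=1 f=8, (5,5) g=1 f=10, (6,4) g=1 f=10]; closed=[(1,3), (2,3), (3,3), (3,4), (4,4), (5,4)]

step 1: expand (1,3) (f=8, h=3) → closed; open now [(0,3) g=6 f=8, (1,2) g=6 f=8, (1,4) g=6 f=10, (3,2) g=4 f=8, (4,3) g=2 f=8, (4,5) g=2 f=10, (5,3) g=1 f=8, (5,5) g=1 f=10, (6,4) g=1 f=10]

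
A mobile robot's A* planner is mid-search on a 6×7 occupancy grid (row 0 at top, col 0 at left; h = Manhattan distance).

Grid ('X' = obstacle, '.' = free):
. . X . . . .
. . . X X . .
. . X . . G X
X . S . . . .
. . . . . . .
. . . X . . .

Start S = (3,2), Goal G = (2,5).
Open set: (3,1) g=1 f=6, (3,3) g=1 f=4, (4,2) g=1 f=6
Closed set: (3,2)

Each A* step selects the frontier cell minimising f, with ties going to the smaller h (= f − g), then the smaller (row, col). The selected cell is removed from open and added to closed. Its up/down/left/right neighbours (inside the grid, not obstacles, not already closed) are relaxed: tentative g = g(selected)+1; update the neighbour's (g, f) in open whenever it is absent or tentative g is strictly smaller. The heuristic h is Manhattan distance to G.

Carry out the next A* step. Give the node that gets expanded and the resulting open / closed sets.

expanded=(3,3); open=[(2,3) g=2 f=4, (3,1) g=1 f=6, (3,4) g=2 f=4, (4,2) g=1 f=6, (4,3) g=2 f=6]; closed=[(3,2), (3,3)]

step 1: expand (3,3) (f=4, h=3) → closed; open now [(2,3) g=2 f=4, (3,1) g=1 f=6, (3,4) g=2 f=4, (4,2) g=1 f=6, (4,3) g=2 f=6]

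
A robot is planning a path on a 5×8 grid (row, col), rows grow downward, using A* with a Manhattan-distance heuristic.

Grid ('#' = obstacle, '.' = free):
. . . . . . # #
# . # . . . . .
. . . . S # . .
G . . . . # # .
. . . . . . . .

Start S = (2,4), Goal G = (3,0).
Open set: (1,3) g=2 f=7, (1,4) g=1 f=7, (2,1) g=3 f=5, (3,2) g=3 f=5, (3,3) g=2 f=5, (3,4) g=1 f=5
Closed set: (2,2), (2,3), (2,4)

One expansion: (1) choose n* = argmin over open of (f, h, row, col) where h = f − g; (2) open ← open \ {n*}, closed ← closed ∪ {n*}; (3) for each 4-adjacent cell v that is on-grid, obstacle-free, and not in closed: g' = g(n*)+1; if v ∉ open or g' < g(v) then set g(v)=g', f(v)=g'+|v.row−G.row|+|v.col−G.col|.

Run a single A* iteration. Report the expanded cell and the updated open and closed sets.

step 1: expand (2,1) (f=5, h=2) → closed; open now [(1,1) g=4 f=7, (1,3) g=2 f=7, (1,4) g=1 f=7, (2,0) g=4 f=5, (3,1) g=4 f=5, (3,2) g=3 f=5, (3,3) g=2 f=5, (3,4) g=1 f=5]

expanded=(2,1); open=[(1,1) g=4 f=7, (1,3) g=2 f=7, (1,4) g=1 f=7, (2,0) g=4 f=5, (3,1) g=4 f=5, (3,2) g=3 f=5, (3,3) g=2 f=5, (3,4) g=1 f=5]; closed=[(2,1), (2,2), (2,3), (2,4)]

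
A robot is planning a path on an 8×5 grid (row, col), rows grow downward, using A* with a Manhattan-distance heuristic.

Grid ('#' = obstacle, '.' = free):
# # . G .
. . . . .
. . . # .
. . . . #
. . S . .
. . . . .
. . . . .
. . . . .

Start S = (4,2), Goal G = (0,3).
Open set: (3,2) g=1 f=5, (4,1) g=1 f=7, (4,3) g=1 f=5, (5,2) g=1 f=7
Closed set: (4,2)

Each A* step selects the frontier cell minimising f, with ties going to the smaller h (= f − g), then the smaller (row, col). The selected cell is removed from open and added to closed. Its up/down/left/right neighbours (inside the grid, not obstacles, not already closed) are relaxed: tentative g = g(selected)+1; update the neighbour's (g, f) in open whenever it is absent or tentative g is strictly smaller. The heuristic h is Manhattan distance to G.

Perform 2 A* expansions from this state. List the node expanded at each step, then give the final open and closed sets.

order=[(3,2) → (2,2)]; open=[(1,2) g=3 f=5, (2,1) g=3 f=7, (3,1) g=2 f=7, (3,3) g=2 f=5, (4,1) g=1 f=7, (4,3) g=1 f=5, (5,2) g=1 f=7]; closed=[(2,2), (3,2), (4,2)]

step 1: expand (3,2) (f=5, h=4) → closed; open now [(2,2) g=2 f=5, (3,1) g=2 f=7, (3,3) g=2 f=5, (4,1) g=1 f=7, (4,3) g=1 f=5, (5,2) g=1 f=7]
step 2: expand (2,2) (f=5, h=3) → closed; open now [(1,2) g=3 f=5, (2,1) g=3 f=7, (3,1) g=2 f=7, (3,3) g=2 f=5, (4,1) g=1 f=7, (4,3) g=1 f=5, (5,2) g=1 f=7]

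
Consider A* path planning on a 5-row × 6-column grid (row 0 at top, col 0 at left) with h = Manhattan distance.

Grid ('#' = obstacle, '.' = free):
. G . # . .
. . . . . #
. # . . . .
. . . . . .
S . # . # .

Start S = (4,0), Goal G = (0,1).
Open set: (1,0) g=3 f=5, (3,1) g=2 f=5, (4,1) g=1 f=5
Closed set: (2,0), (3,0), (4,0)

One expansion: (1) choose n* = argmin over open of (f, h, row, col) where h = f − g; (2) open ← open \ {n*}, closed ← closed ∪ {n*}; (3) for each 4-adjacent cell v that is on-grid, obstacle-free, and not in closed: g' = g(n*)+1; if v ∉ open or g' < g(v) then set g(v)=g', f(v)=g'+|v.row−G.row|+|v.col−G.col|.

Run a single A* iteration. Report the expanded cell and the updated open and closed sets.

expanded=(1,0); open=[(0,0) g=4 f=5, (1,1) g=4 f=5, (3,1) g=2 f=5, (4,1) g=1 f=5]; closed=[(1,0), (2,0), (3,0), (4,0)]

step 1: expand (1,0) (f=5, h=2) → closed; open now [(0,0) g=4 f=5, (1,1) g=4 f=5, (3,1) g=2 f=5, (4,1) g=1 f=5]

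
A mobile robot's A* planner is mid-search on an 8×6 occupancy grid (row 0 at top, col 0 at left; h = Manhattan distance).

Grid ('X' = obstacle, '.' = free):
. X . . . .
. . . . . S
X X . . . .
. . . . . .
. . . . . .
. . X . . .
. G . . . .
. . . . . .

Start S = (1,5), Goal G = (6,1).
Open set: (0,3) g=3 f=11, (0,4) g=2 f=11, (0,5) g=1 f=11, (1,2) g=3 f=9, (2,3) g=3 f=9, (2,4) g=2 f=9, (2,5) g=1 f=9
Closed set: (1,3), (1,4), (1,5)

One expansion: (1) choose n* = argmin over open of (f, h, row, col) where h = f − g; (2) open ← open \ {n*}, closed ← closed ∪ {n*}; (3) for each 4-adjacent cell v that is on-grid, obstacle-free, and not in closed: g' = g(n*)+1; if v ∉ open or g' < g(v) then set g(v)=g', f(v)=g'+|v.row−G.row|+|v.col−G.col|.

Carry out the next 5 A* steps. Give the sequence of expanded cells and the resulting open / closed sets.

order=[(1,2) → (1,1) → (2,2) → (3,2) → (3,1)]; open=[(0,2) g=4 f=11, (0,3) g=3 f=11, (0,4) g=2 f=11, (0,5) g=1 f=11, (1,0) g=5 f=11, (2,3) g=3 f=9, (2,4) g=2 f=9, (2,5) g=1 f=9, (3,0) g=7 f=11, (3,3) g=6 f=11, (4,1) g=7 f=9, (4,2) g=6 f=9]; closed=[(1,1), (1,2), (1,3), (1,4), (1,5), (2,2), (3,1), (3,2)]

step 1: expand (1,2) (f=9, h=6) → closed; open now [(0,2) g=4 f=11, (0,3) g=3 f=11, (0,4) g=2 f=11, (0,5) g=1 f=11, (1,1) g=4 f=9, (2,2) g=4 f=9, (2,3) g=3 f=9, (2,4) g=2 f=9, (2,5) g=1 f=9]
step 2: expand (1,1) (f=9, h=5) → closed; open now [(0,2) g=4 f=11, (0,3) g=3 f=11, (0,4) g=2 f=11, (0,5) g=1 f=11, (1,0) g=5 f=11, (2,2) g=4 f=9, (2,3) g=3 f=9, (2,4) g=2 f=9, (2,5) g=1 f=9]
step 3: expand (2,2) (f=9, h=5) → closed; open now [(0,2) g=4 f=11, (0,3) g=3 f=11, (0,4) g=2 f=11, (0,5) g=1 f=11, (1,0) g=5 f=11, (2,3) g=3 f=9, (2,4) g=2 f=9, (2,5) g=1 f=9, (3,2) g=5 f=9]
step 4: expand (3,2) (f=9, h=4) → closed; open now [(0,2) g=4 f=11, (0,3) g=3 f=11, (0,4) g=2 f=11, (0,5) g=1 f=11, (1,0) g=5 f=11, (2,3) g=3 f=9, (2,4) g=2 f=9, (2,5) g=1 f=9, (3,1) g=6 f=9, (3,3) g=6 f=11, (4,2) g=6 f=9]
step 5: expand (3,1) (f=9, h=3) → closed; open now [(0,2) g=4 f=11, (0,3) g=3 f=11, (0,4) g=2 f=11, (0,5) g=1 f=11, (1,0) g=5 f=11, (2,3) g=3 f=9, (2,4) g=2 f=9, (2,5) g=1 f=9, (3,0) g=7 f=11, (3,3) g=6 f=11, (4,1) g=7 f=9, (4,2) g=6 f=9]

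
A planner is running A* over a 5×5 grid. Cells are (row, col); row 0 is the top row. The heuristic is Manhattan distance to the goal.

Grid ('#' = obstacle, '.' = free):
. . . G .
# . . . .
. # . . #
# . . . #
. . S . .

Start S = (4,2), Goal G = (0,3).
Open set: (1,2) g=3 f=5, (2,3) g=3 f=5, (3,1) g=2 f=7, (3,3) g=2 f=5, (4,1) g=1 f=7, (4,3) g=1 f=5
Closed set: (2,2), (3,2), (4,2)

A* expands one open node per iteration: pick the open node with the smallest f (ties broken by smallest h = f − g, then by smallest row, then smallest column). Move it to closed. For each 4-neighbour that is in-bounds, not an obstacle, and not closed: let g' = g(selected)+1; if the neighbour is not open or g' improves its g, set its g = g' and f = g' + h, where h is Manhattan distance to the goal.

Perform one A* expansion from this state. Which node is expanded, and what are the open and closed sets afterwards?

step 1: expand (1,2) (f=5, h=2) → closed; open now [(0,2) g=4 f=5, (1,1) g=4 f=7, (1,3) g=4 f=5, (2,3) g=3 f=5, (3,1) g=2 f=7, (3,3) g=2 f=5, (4,1) g=1 f=7, (4,3) g=1 f=5]

expanded=(1,2); open=[(0,2) g=4 f=5, (1,1) g=4 f=7, (1,3) g=4 f=5, (2,3) g=3 f=5, (3,1) g=2 f=7, (3,3) g=2 f=5, (4,1) g=1 f=7, (4,3) g=1 f=5]; closed=[(1,2), (2,2), (3,2), (4,2)]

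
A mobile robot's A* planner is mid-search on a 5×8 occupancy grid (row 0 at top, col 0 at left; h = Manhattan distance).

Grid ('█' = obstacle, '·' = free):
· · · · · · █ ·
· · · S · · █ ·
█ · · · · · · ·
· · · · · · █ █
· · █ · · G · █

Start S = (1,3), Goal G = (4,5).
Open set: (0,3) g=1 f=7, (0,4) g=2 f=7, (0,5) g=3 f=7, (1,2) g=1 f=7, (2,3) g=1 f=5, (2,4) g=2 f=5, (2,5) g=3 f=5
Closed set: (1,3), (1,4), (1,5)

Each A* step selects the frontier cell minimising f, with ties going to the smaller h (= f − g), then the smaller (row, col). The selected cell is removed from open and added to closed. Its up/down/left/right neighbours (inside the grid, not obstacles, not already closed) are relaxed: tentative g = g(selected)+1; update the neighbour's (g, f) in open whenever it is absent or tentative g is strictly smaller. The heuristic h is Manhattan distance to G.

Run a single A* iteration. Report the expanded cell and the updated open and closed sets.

expanded=(2,5); open=[(0,3) g=1 f=7, (0,4) g=2 f=7, (0,5) g=3 f=7, (1,2) g=1 f=7, (2,3) g=1 f=5, (2,4) g=2 f=5, (2,6) g=4 f=7, (3,5) g=4 f=5]; closed=[(1,3), (1,4), (1,5), (2,5)]

step 1: expand (2,5) (f=5, h=2) → closed; open now [(0,3) g=1 f=7, (0,4) g=2 f=7, (0,5) g=3 f=7, (1,2) g=1 f=7, (2,3) g=1 f=5, (2,4) g=2 f=5, (2,6) g=4 f=7, (3,5) g=4 f=5]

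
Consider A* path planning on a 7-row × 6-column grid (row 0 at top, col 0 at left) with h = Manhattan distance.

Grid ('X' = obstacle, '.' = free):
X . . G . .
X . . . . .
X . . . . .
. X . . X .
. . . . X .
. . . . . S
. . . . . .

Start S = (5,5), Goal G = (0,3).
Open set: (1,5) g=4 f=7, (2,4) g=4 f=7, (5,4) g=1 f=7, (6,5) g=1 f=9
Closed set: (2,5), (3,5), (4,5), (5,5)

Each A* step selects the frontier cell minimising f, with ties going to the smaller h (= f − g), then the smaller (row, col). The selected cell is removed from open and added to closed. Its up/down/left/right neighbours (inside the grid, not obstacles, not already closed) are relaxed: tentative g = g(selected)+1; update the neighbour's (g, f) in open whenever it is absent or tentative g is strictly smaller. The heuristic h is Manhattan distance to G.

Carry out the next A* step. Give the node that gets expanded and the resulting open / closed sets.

expanded=(1,5); open=[(0,5) g=5 f=7, (1,4) g=5 f=7, (2,4) g=4 f=7, (5,4) g=1 f=7, (6,5) g=1 f=9]; closed=[(1,5), (2,5), (3,5), (4,5), (5,5)]

step 1: expand (1,5) (f=7, h=3) → closed; open now [(0,5) g=5 f=7, (1,4) g=5 f=7, (2,4) g=4 f=7, (5,4) g=1 f=7, (6,5) g=1 f=9]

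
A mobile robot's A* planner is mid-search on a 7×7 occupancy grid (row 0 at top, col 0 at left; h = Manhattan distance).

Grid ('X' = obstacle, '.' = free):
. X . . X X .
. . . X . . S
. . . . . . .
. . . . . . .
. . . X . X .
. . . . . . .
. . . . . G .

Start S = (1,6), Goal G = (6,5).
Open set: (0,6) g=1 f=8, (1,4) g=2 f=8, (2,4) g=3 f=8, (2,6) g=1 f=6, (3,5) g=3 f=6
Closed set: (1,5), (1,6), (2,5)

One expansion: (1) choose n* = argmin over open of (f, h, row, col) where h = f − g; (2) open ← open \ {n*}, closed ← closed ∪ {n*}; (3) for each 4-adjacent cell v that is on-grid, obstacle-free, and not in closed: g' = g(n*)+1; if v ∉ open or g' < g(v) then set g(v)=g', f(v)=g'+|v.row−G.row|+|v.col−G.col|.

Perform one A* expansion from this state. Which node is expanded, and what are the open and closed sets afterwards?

expanded=(3,5); open=[(0,6) g=1 f=8, (1,4) g=2 f=8, (2,4) g=3 f=8, (2,6) g=1 f=6, (3,4) g=4 f=8, (3,6) g=4 f=8]; closed=[(1,5), (1,6), (2,5), (3,5)]

step 1: expand (3,5) (f=6, h=3) → closed; open now [(0,6) g=1 f=8, (1,4) g=2 f=8, (2,4) g=3 f=8, (2,6) g=1 f=6, (3,4) g=4 f=8, (3,6) g=4 f=8]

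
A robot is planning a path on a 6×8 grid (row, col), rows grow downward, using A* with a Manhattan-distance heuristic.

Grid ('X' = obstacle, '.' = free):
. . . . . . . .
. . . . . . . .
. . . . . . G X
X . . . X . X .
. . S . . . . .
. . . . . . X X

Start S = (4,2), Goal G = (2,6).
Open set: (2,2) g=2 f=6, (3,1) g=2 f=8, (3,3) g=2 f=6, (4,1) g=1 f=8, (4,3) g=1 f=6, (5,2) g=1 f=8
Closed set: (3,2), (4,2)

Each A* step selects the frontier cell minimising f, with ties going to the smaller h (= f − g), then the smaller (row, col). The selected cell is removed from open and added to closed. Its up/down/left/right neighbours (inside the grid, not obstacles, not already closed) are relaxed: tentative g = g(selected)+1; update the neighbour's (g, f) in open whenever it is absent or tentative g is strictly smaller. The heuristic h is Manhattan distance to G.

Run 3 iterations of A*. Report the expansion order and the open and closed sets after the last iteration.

step 1: expand (2,2) (f=6, h=4) → closed; open now [(1,2) g=3 f=8, (2,1) g=3 f=8, (2,3) g=3 f=6, (3,1) g=2 f=8, (3,3) g=2 f=6, (4,1) g=1 f=8, (4,3) g=1 f=6, (5,2) g=1 f=8]
step 2: expand (2,3) (f=6, h=3) → closed; open now [(1,2) g=3 f=8, (1,3) g=4 f=8, (2,1) g=3 f=8, (2,4) g=4 f=6, (3,1) g=2 f=8, (3,3) g=2 f=6, (4,1) g=1 f=8, (4,3) g=1 f=6, (5,2) g=1 f=8]
step 3: expand (2,4) (f=6, h=2) → closed; open now [(1,2) g=3 f=8, (1,3) g=4 f=8, (1,4) g=5 f=8, (2,1) g=3 f=8, (2,5) g=5 f=6, (3,1) g=2 f=8, (3,3) g=2 f=6, (4,1) g=1 f=8, (4,3) g=1 f=6, (5,2) g=1 f=8]

order=[(2,2) → (2,3) → (2,4)]; open=[(1,2) g=3 f=8, (1,3) g=4 f=8, (1,4) g=5 f=8, (2,1) g=3 f=8, (2,5) g=5 f=6, (3,1) g=2 f=8, (3,3) g=2 f=6, (4,1) g=1 f=8, (4,3) g=1 f=6, (5,2) g=1 f=8]; closed=[(2,2), (2,3), (2,4), (3,2), (4,2)]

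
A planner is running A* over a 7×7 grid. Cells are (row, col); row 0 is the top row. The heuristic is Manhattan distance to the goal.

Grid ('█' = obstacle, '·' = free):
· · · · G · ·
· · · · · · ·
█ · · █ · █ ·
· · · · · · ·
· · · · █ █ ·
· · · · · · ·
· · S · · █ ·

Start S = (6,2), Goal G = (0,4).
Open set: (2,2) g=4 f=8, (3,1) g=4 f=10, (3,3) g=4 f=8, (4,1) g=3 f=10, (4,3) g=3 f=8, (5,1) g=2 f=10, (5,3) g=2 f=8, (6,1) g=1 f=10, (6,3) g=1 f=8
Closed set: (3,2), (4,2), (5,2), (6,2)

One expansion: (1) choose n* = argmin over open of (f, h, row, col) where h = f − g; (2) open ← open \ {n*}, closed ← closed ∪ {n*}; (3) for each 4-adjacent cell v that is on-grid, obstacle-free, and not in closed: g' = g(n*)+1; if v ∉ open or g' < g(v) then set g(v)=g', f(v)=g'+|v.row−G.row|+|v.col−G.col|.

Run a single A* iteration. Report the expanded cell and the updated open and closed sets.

step 1: expand (2,2) (f=8, h=4) → closed; open now [(1,2) g=5 f=8, (2,1) g=5 f=10, (3,1) g=4 f=10, (3,3) g=4 f=8, (4,1) g=3 f=10, (4,3) g=3 f=8, (5,1) g=2 f=10, (5,3) g=2 f=8, (6,1) g=1 f=10, (6,3) g=1 f=8]

expanded=(2,2); open=[(1,2) g=5 f=8, (2,1) g=5 f=10, (3,1) g=4 f=10, (3,3) g=4 f=8, (4,1) g=3 f=10, (4,3) g=3 f=8, (5,1) g=2 f=10, (5,3) g=2 f=8, (6,1) g=1 f=10, (6,3) g=1 f=8]; closed=[(2,2), (3,2), (4,2), (5,2), (6,2)]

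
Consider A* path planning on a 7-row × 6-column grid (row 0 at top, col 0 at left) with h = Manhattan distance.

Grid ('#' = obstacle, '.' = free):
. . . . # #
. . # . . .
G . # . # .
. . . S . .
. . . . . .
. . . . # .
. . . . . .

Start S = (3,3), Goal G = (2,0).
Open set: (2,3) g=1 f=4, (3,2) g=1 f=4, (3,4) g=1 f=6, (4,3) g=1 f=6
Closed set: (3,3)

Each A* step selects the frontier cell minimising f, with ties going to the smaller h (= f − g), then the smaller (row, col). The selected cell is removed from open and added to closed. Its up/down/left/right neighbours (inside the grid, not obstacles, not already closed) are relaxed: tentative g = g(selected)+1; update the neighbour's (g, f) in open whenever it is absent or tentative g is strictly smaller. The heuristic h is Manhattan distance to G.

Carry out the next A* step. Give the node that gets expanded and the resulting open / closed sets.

expanded=(2,3); open=[(1,3) g=2 f=6, (3,2) g=1 f=4, (3,4) g=1 f=6, (4,3) g=1 f=6]; closed=[(2,3), (3,3)]

step 1: expand (2,3) (f=4, h=3) → closed; open now [(1,3) g=2 f=6, (3,2) g=1 f=4, (3,4) g=1 f=6, (4,3) g=1 f=6]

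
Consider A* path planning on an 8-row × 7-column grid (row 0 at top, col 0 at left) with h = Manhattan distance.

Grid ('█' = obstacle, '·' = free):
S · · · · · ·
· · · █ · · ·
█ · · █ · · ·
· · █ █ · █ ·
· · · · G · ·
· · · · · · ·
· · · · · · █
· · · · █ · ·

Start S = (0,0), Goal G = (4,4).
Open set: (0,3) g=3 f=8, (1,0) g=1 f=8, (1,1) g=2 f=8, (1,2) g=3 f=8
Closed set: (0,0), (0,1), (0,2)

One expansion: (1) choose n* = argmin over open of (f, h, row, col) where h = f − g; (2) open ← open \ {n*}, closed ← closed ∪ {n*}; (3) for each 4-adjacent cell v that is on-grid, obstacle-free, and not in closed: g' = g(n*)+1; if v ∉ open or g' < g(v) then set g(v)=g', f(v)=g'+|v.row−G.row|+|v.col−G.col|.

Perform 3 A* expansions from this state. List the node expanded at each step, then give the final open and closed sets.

order=[(0,3) → (0,4) → (1,4)]; open=[(0,5) g=5 f=10, (1,0) g=1 f=8, (1,1) g=2 f=8, (1,2) g=3 f=8, (1,5) g=6 f=10, (2,4) g=6 f=8]; closed=[(0,0), (0,1), (0,2), (0,3), (0,4), (1,4)]

step 1: expand (0,3) (f=8, h=5) → closed; open now [(0,4) g=4 f=8, (1,0) g=1 f=8, (1,1) g=2 f=8, (1,2) g=3 f=8]
step 2: expand (0,4) (f=8, h=4) → closed; open now [(0,5) g=5 f=10, (1,0) g=1 f=8, (1,1) g=2 f=8, (1,2) g=3 f=8, (1,4) g=5 f=8]
step 3: expand (1,4) (f=8, h=3) → closed; open now [(0,5) g=5 f=10, (1,0) g=1 f=8, (1,1) g=2 f=8, (1,2) g=3 f=8, (1,5) g=6 f=10, (2,4) g=6 f=8]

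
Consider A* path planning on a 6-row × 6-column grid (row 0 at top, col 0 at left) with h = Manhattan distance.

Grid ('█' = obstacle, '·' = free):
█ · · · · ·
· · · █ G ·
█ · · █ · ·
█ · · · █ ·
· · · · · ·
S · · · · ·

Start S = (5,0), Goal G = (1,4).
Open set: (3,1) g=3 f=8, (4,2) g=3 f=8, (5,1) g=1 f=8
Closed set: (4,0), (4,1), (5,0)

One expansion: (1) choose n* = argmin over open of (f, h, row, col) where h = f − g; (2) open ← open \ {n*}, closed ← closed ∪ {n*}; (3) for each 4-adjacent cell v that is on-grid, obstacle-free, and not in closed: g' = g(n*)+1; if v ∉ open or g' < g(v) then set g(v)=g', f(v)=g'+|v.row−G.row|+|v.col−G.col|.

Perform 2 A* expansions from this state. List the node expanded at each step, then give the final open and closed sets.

order=[(3,1) → (2,1)]; open=[(1,1) g=5 f=8, (2,2) g=5 f=8, (3,2) g=4 f=8, (4,2) g=3 f=8, (5,1) g=1 f=8]; closed=[(2,1), (3,1), (4,0), (4,1), (5,0)]

step 1: expand (3,1) (f=8, h=5) → closed; open now [(2,1) g=4 f=8, (3,2) g=4 f=8, (4,2) g=3 f=8, (5,1) g=1 f=8]
step 2: expand (2,1) (f=8, h=4) → closed; open now [(1,1) g=5 f=8, (2,2) g=5 f=8, (3,2) g=4 f=8, (4,2) g=3 f=8, (5,1) g=1 f=8]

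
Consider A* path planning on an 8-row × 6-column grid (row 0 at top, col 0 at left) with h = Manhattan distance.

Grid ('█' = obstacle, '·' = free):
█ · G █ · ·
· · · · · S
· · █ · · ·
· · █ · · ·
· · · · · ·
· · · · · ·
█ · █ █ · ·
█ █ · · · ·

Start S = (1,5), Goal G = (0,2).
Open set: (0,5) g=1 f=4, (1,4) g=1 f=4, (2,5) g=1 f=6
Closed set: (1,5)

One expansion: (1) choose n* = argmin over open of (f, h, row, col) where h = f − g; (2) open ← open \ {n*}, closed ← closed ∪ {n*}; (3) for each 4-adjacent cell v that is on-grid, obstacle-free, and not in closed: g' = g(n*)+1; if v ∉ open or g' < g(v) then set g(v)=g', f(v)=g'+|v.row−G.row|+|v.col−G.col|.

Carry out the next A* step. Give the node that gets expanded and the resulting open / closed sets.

expanded=(0,5); open=[(0,4) g=2 f=4, (1,4) g=1 f=4, (2,5) g=1 f=6]; closed=[(0,5), (1,5)]

step 1: expand (0,5) (f=4, h=3) → closed; open now [(0,4) g=2 f=4, (1,4) g=1 f=4, (2,5) g=1 f=6]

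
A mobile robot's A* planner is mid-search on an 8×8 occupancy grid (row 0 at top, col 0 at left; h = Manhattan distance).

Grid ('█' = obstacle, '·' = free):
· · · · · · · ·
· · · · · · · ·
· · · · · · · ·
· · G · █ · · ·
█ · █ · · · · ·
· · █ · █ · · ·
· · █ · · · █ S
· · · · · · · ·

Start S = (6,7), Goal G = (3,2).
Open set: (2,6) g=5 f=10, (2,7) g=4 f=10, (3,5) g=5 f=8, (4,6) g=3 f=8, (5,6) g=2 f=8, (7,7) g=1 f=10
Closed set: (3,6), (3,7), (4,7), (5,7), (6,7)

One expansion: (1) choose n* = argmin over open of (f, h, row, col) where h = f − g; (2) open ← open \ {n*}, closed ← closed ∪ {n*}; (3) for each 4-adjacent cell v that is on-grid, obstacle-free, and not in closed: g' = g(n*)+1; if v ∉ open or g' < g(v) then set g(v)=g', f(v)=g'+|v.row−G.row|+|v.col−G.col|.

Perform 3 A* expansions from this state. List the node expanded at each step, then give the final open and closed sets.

step 1: expand (3,5) (f=8, h=3) → closed; open now [(2,5) g=6 f=10, (2,6) g=5 f=10, (2,7) g=4 f=10, (4,5) g=6 f=10, (4,6) g=3 f=8, (5,6) g=2 f=8, (7,7) g=1 f=10]
step 2: expand (4,6) (f=8, h=5) → closed; open now [(2,5) g=6 f=10, (2,6) g=5 f=10, (2,7) g=4 f=10, (4,5) g=4 f=8, (5,6) g=2 f=8, (7,7) g=1 f=10]
step 3: expand (4,5) (f=8, h=4) → closed; open now [(2,5) g=6 f=10, (2,6) g=5 f=10, (2,7) g=4 f=10, (4,4) g=5 f=8, (5,5) g=5 f=10, (5,6) g=2 f=8, (7,7) g=1 f=10]

order=[(3,5) → (4,6) → (4,5)]; open=[(2,5) g=6 f=10, (2,6) g=5 f=10, (2,7) g=4 f=10, (4,4) g=5 f=8, (5,5) g=5 f=10, (5,6) g=2 f=8, (7,7) g=1 f=10]; closed=[(3,5), (3,6), (3,7), (4,5), (4,6), (4,7), (5,7), (6,7)]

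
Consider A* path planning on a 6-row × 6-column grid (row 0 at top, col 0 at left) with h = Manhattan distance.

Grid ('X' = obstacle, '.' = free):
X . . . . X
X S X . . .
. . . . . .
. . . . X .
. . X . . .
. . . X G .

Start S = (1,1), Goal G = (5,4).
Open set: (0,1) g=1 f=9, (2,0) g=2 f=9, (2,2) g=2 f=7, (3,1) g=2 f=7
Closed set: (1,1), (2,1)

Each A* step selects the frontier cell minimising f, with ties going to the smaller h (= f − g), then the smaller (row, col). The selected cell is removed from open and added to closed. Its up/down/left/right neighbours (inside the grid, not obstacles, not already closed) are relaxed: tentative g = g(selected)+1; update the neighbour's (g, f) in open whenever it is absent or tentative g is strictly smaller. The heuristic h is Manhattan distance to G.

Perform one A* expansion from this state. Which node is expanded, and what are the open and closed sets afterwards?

step 1: expand (2,2) (f=7, h=5) → closed; open now [(0,1) g=1 f=9, (2,0) g=2 f=9, (2,3) g=3 f=7, (3,1) g=2 f=7, (3,2) g=3 f=7]

expanded=(2,2); open=[(0,1) g=1 f=9, (2,0) g=2 f=9, (2,3) g=3 f=7, (3,1) g=2 f=7, (3,2) g=3 f=7]; closed=[(1,1), (2,1), (2,2)]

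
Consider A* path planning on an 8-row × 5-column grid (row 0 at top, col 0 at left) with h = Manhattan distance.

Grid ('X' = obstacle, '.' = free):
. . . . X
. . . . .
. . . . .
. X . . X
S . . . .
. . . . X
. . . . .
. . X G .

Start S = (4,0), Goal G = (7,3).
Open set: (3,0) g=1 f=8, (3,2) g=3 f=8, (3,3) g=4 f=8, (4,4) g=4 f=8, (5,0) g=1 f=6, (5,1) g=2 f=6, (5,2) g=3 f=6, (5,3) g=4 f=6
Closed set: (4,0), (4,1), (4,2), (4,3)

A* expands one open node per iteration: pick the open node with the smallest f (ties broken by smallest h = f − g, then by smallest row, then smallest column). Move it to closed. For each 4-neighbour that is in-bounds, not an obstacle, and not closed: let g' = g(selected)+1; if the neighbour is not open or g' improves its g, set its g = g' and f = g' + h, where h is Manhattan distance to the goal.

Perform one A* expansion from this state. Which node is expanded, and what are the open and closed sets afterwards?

step 1: expand (5,3) (f=6, h=2) → closed; open now [(3,0) g=1 f=8, (3,2) g=3 f=8, (3,3) g=4 f=8, (4,4) g=4 f=8, (5,0) g=1 f=6, (5,1) g=2 f=6, (5,2) g=3 f=6, (6,3) g=5 f=6]

expanded=(5,3); open=[(3,0) g=1 f=8, (3,2) g=3 f=8, (3,3) g=4 f=8, (4,4) g=4 f=8, (5,0) g=1 f=6, (5,1) g=2 f=6, (5,2) g=3 f=6, (6,3) g=5 f=6]; closed=[(4,0), (4,1), (4,2), (4,3), (5,3)]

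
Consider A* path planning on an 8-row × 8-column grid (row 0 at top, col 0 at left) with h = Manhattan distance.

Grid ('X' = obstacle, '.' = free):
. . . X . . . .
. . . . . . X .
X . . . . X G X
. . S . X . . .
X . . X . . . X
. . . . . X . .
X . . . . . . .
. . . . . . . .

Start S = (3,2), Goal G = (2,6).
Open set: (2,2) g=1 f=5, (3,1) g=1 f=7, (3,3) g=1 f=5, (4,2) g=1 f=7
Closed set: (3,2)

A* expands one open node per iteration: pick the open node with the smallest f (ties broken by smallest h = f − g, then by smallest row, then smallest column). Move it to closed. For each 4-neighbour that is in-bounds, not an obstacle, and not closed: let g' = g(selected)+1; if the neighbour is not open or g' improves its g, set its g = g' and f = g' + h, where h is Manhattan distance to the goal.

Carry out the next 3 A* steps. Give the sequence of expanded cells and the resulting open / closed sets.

step 1: expand (2,2) (f=5, h=4) → closed; open now [(1,2) g=2 f=7, (2,1) g=2 f=7, (2,3) g=2 f=5, (3,1) g=1 f=7, (3,3) g=1 f=5, (4,2) g=1 f=7]
step 2: expand (2,3) (f=5, h=3) → closed; open now [(1,2) g=2 f=7, (1,3) g=3 f=7, (2,1) g=2 f=7, (2,4) g=3 f=5, (3,1) g=1 f=7, (3,3) g=1 f=5, (4,2) g=1 f=7]
step 3: expand (2,4) (f=5, h=2) → closed; open now [(1,2) g=2 f=7, (1,3) g=3 f=7, (1,4) g=4 f=7, (2,1) g=2 f=7, (3,1) g=1 f=7, (3,3) g=1 f=5, (4,2) g=1 f=7]

order=[(2,2) → (2,3) → (2,4)]; open=[(1,2) g=2 f=7, (1,3) g=3 f=7, (1,4) g=4 f=7, (2,1) g=2 f=7, (3,1) g=1 f=7, (3,3) g=1 f=5, (4,2) g=1 f=7]; closed=[(2,2), (2,3), (2,4), (3,2)]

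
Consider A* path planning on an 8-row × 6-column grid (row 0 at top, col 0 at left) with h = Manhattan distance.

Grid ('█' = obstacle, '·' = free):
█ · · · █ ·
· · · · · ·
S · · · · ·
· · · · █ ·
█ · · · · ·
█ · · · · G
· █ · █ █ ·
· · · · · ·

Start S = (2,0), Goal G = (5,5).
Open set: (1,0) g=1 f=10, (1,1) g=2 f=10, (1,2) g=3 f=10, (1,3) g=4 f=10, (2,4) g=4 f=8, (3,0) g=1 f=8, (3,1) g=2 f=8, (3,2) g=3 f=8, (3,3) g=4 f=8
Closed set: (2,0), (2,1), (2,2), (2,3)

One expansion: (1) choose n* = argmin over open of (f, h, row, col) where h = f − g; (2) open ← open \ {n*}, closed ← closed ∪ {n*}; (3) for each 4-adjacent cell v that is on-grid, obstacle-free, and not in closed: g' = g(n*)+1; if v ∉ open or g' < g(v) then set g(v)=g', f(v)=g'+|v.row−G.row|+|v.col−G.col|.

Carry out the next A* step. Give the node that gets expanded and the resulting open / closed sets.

step 1: expand (2,4) (f=8, h=4) → closed; open now [(1,0) g=1 f=10, (1,1) g=2 f=10, (1,2) g=3 f=10, (1,3) g=4 f=10, (1,4) g=5 f=10, (2,5) g=5 f=8, (3,0) g=1 f=8, (3,1) g=2 f=8, (3,2) g=3 f=8, (3,3) g=4 f=8]

expanded=(2,4); open=[(1,0) g=1 f=10, (1,1) g=2 f=10, (1,2) g=3 f=10, (1,3) g=4 f=10, (1,4) g=5 f=10, (2,5) g=5 f=8, (3,0) g=1 f=8, (3,1) g=2 f=8, (3,2) g=3 f=8, (3,3) g=4 f=8]; closed=[(2,0), (2,1), (2,2), (2,3), (2,4)]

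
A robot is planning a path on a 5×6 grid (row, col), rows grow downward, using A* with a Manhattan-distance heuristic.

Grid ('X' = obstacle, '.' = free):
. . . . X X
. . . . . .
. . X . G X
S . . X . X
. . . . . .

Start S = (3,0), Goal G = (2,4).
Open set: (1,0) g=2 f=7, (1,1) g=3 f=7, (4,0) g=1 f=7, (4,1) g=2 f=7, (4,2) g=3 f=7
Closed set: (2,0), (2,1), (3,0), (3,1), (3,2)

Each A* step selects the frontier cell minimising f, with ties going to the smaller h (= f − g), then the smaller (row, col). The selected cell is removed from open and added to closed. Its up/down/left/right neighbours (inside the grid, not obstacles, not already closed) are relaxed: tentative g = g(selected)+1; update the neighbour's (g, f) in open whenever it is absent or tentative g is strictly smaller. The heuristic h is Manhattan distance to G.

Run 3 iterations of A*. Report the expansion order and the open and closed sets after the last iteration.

order=[(1,1) → (1,2) → (1,3)]; open=[(0,1) g=4 f=9, (0,2) g=5 f=9, (0,3) g=6 f=9, (1,0) g=2 f=7, (1,4) g=6 f=7, (2,3) g=6 f=7, (4,0) g=1 f=7, (4,1) g=2 f=7, (4,2) g=3 f=7]; closed=[(1,1), (1,2), (1,3), (2,0), (2,1), (3,0), (3,1), (3,2)]

step 1: expand (1,1) (f=7, h=4) → closed; open now [(0,1) g=4 f=9, (1,0) g=2 f=7, (1,2) g=4 f=7, (4,0) g=1 f=7, (4,1) g=2 f=7, (4,2) g=3 f=7]
step 2: expand (1,2) (f=7, h=3) → closed; open now [(0,1) g=4 f=9, (0,2) g=5 f=9, (1,0) g=2 f=7, (1,3) g=5 f=7, (4,0) g=1 f=7, (4,1) g=2 f=7, (4,2) g=3 f=7]
step 3: expand (1,3) (f=7, h=2) → closed; open now [(0,1) g=4 f=9, (0,2) g=5 f=9, (0,3) g=6 f=9, (1,0) g=2 f=7, (1,4) g=6 f=7, (2,3) g=6 f=7, (4,0) g=1 f=7, (4,1) g=2 f=7, (4,2) g=3 f=7]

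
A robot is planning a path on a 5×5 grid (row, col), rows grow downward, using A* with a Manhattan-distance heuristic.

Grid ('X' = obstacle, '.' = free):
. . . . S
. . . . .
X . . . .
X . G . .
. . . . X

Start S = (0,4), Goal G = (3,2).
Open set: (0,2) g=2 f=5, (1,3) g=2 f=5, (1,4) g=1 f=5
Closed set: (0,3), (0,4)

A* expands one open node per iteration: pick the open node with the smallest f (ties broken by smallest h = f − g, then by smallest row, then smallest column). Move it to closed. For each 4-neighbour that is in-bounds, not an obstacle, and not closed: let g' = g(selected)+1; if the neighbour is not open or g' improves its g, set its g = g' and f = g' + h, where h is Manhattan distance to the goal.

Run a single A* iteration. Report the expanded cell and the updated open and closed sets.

step 1: expand (0,2) (f=5, h=3) → closed; open now [(0,1) g=3 f=7, (1,2) g=3 f=5, (1,3) g=2 f=5, (1,4) g=1 f=5]

expanded=(0,2); open=[(0,1) g=3 f=7, (1,2) g=3 f=5, (1,3) g=2 f=5, (1,4) g=1 f=5]; closed=[(0,2), (0,3), (0,4)]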